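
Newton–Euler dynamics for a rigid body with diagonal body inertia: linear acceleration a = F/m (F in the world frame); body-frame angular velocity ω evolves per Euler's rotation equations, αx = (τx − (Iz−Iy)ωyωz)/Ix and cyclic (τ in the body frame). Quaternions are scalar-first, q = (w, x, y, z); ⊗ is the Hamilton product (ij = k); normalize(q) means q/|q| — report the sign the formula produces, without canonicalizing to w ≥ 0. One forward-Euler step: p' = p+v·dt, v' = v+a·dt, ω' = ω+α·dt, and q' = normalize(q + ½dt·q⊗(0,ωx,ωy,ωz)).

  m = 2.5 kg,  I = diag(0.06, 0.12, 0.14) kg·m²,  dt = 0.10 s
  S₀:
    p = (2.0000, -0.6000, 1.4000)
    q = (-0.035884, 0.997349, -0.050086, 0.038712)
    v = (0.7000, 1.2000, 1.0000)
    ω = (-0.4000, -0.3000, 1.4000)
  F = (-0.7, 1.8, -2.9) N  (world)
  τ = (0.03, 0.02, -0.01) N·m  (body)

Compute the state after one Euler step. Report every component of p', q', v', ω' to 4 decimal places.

p' = (2.0700, -0.4800, 1.5000)
q' = (-0.0193, 0.9924, -0.1198, 0.0202)
v' = (0.6720, 1.2720, 0.8840)
ω' = (-0.3360, -0.3207, 1.3877)

a = (-0.2800, 0.7200, -1.1600)
p + v·dt = (2.0700, -0.4800, 1.5000)
v + (F/m)dt = (0.6720, 1.2720, 0.8840)
precession coupling ω×(Iω) = (-0.0084, 0.0448, 0.0072)
angular accel α = (0.6400, -0.2067, -0.1229)
ω' = ω + α·dt = (-0.3360, -0.3207, 1.3877)
Hamilton product q⊗(0,ω) = (0.3297170, -0.0441532, -1.4010082, -0.3694767)
q + ½dt·q⊗(0,ω), renormalized = (-0.0193, 0.9924, -0.1198, 0.0202)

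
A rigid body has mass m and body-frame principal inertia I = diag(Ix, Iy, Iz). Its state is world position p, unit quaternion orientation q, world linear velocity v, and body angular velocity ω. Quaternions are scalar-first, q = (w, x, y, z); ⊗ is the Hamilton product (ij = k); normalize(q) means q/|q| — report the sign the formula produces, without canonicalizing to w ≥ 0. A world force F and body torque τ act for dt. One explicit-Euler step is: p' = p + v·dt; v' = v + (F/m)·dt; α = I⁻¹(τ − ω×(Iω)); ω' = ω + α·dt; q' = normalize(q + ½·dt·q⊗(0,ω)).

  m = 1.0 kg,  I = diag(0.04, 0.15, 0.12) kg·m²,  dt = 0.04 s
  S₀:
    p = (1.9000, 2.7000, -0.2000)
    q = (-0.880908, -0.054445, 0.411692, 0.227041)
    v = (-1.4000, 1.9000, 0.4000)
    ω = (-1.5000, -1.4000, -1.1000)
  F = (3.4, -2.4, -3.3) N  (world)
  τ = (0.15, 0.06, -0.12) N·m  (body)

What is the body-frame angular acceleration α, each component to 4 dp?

precession coupling ω×(Iω) = (-0.0462, -0.1320, 0.2310)
α = I⁻¹(τ − ω×Iω) = (4.9050, 1.2800, -2.9250)

α = (4.9050, 1.2800, -2.9250)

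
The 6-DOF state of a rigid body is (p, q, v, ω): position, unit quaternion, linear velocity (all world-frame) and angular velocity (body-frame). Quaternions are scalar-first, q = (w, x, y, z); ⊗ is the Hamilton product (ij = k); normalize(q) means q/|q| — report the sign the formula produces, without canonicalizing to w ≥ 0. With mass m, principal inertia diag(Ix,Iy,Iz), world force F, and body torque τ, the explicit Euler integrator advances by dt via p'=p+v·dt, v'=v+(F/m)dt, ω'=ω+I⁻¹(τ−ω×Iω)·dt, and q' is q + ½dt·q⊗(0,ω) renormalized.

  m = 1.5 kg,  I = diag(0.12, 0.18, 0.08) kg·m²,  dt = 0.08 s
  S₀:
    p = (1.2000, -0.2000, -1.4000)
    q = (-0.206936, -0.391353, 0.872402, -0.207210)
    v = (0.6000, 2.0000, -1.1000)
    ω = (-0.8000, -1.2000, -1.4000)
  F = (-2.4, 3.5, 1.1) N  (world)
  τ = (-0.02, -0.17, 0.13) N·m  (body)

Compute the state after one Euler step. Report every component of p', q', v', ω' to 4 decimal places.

p' = (1.2480, -0.0400, -1.4880)
q' = (-0.1886, -0.4421, 0.8643, -0.1484)
v' = (0.4720, 2.1867, -1.0413)
ω' = (-0.7013, -1.2955, -1.3276)

gyro term ω×Iω = (-0.1680, 0.0448, 0.0576)
(τ − ω×Iω)/I = (1.2333, -1.1933, 0.9050)
new body rate ω' = (-0.7013, -1.2955, -1.3276)
Hamilton product q⊗(0,ω) = (0.4437060, -1.3044660, -0.1338030, 1.4572556)
q + ½dt·q⊗(0,ω), renormalized = (-0.1886, -0.4421, 0.8643, -0.1484)
a = (-1.6000, 2.3333, 0.7333)
p' = p + v·dt = (1.2480, -0.0400, -1.4880)
v' = v + a·dt = (0.4720, 2.1867, -1.0413)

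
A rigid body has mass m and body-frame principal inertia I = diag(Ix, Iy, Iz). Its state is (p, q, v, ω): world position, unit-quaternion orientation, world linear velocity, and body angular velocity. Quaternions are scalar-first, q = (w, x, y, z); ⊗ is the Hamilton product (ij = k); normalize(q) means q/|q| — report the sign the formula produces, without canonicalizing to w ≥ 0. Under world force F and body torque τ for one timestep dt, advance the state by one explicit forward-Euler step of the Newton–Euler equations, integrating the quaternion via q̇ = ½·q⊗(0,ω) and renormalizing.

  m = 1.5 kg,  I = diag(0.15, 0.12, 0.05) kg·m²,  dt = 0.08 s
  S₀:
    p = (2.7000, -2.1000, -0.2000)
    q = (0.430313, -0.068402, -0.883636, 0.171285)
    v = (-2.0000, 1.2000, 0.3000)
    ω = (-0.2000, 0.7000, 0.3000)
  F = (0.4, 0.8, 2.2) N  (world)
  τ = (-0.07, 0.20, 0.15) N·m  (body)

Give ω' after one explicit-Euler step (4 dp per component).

gyro term ω×Iω = (-0.0147, -0.0060, 0.0042)
α = I⁻¹(τ − ω×Iω) = (-0.3687, 1.7167, 2.9160)
ω + α·dt = (-0.2295, 0.8373, 0.5333)

ω' = (-0.2295, 0.8373, 0.5333)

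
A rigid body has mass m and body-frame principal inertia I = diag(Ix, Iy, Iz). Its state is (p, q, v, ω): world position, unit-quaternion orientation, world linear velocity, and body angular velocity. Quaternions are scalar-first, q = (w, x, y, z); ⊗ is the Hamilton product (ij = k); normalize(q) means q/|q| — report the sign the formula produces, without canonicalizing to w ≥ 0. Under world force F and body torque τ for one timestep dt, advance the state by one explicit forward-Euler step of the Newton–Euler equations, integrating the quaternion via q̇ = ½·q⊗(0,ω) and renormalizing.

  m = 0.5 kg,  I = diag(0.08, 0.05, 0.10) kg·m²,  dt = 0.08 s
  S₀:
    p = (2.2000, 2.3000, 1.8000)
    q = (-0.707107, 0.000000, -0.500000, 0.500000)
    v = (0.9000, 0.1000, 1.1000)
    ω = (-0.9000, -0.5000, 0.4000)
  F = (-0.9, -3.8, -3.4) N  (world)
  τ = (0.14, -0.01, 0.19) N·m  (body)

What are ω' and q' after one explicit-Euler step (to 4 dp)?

angular accel α = (1.8750, -0.3440, 2.0350)
new body rate ω' = (-0.7500, -0.5275, 0.5628)
2q̇ = q⊗(0,ω) = (-0.4500000, 0.6863963, -0.0964465, -0.7328428)
updated quaternion q' = (-0.7244, 0.0274, -0.5034, 0.4702)

ω' = (-0.7500, -0.5275, 0.5628)
q' = (-0.7244, 0.0274, -0.5034, 0.4702)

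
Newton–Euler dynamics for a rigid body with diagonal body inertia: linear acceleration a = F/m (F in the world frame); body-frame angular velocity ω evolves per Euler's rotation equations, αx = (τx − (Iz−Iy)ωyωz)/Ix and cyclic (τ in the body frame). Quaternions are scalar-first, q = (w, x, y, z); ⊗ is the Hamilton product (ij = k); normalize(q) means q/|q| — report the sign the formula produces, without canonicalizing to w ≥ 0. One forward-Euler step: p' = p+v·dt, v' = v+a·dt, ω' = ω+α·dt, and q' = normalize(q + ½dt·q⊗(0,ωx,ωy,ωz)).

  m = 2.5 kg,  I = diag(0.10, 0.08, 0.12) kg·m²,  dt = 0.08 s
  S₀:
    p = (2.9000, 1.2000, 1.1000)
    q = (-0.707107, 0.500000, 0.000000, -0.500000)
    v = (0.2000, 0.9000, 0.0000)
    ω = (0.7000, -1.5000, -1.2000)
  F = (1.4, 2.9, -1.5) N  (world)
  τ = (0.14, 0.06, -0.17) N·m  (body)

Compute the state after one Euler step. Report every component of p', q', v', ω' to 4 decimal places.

p' = (2.9160, 1.2720, 1.1000)
q' = (-0.7426, 0.4487, 0.0523, -0.4944)
v' = (0.2448, 0.9928, -0.0480)
ω' = (0.7544, -1.4568, -1.3273)

a = F/m = (0.5600, 1.1600, -0.6000)
p' = p + v·dt = (2.9160, 1.2720, 1.1000)
v' = v + a·dt = (0.2448, 0.9928, -0.0480)
α = I⁻¹(τ − ω×Iω) = (0.6800, 0.5400, -1.5917)
ω + α·dt = (0.7544, -1.4568, -1.3273)
q⊗(0,ω) = (-0.9500000, -1.2449749, 1.3106605, 0.0985284)
updated quaternion q' = (-0.7426, 0.4487, 0.0523, -0.4944)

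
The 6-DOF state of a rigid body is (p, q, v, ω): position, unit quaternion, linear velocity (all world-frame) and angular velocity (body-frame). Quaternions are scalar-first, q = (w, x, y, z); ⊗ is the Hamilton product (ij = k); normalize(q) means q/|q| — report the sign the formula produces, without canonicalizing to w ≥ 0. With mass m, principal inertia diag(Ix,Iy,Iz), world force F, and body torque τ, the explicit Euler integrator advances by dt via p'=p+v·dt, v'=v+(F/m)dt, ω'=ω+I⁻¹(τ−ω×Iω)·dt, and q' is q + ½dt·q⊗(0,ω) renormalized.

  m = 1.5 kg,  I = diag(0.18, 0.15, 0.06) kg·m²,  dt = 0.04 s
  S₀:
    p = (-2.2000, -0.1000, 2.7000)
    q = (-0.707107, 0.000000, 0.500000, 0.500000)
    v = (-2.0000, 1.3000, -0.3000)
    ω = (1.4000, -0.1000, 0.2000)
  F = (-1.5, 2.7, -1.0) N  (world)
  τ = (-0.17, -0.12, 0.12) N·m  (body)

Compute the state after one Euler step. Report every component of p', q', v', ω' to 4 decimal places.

a = (-1.0000, 1.8000, -0.6667)
p' = p + v·dt = (-2.2800, -0.0480, 2.6880)
new velocity v' = (-2.0400, 1.3720, -0.3267)
gyro term ω×Iω = (0.0018, 0.0336, 0.0042)
(τ − ω×Iω)/I = (-0.9544, -1.0240, 1.9300)
ω + α·dt = (1.3618, -0.1410, 0.2772)
q⊗(0,ω) = (-0.0500000, -0.8399498, 0.7707107, -0.8414214)
q + ½dt·q⊗(0,ω), renormalized = (-0.7078, -0.0168, 0.5152, 0.4830)

p' = (-2.2800, -0.0480, 2.6880)
q' = (-0.7078, -0.0168, 0.5152, 0.4830)
v' = (-2.0400, 1.3720, -0.3267)
ω' = (1.3618, -0.1410, 0.2772)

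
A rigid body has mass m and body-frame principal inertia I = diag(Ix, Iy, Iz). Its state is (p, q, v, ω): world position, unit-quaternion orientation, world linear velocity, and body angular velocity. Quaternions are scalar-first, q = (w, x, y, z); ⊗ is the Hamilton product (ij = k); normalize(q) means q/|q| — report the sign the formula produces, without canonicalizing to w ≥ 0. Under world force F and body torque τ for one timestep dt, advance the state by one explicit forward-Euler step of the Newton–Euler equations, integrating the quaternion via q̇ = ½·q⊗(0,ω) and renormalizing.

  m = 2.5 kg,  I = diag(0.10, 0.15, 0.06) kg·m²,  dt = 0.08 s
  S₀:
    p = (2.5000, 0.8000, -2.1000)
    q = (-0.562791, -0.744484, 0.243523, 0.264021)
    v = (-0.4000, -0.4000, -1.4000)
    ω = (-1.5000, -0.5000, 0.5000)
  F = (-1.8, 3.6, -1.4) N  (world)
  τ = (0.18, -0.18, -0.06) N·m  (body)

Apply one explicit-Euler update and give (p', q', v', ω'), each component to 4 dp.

p' = p + v·dt = (2.4680, 0.7680, -2.2120)
v' = v + a·dt = (-0.4576, -0.2848, -1.4448)
ω×(Iω) gyroscopic = (0.0225, -0.0300, 0.0375)
(τ − ω×Iω)/I = (1.5750, -1.0000, -1.6250)
ω + α·dt = (-1.3740, -0.5800, 0.3700)
2q̇ = q⊗(0,ω) = (-1.1269750, 1.0979585, 0.2576060, 0.4561310)
q + ½dt·q⊗(0,ω), renormalized = (-0.6065, -0.6990, 0.2533, 0.2816)

p' = (2.4680, 0.7680, -2.2120)
q' = (-0.6065, -0.6990, 0.2533, 0.2816)
v' = (-0.4576, -0.2848, -1.4448)
ω' = (-1.3740, -0.5800, 0.3700)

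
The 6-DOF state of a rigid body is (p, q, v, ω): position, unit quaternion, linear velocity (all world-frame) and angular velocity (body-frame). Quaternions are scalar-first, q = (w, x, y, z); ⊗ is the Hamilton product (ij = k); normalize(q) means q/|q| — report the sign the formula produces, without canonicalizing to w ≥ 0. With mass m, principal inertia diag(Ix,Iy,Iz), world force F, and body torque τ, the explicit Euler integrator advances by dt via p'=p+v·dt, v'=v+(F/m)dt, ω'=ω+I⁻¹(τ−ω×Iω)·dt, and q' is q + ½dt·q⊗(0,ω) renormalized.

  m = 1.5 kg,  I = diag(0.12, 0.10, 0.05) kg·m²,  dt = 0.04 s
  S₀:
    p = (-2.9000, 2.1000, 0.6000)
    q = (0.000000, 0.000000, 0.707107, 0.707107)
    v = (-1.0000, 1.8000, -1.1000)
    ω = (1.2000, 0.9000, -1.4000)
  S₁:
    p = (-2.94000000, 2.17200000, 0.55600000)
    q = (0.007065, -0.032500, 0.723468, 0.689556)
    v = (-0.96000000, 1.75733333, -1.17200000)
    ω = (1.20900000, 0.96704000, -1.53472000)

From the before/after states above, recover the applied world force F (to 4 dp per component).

Δv = v₁−v₀ = (0.04000000, -0.04266667, -0.07200000)
applied force F = (1.5000, -1.6000, -2.7000)

F = (1.5000, -1.6000, -2.7000)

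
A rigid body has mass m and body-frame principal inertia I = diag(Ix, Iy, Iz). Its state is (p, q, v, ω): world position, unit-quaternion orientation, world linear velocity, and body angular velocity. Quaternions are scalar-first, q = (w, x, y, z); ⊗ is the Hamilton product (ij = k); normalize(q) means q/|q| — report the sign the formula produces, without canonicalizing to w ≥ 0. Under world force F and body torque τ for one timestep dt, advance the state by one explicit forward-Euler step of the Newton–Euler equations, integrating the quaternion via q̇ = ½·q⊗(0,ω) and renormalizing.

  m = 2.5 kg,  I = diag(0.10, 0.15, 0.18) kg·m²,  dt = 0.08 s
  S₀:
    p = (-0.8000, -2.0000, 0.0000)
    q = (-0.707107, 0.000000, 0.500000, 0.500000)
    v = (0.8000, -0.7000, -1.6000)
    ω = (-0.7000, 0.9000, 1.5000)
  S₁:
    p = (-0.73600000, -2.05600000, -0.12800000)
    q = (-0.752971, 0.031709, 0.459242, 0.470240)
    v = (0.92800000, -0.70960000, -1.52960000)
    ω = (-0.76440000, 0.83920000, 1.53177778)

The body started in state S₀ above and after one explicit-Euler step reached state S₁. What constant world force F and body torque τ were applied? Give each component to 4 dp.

F = (4.0000, -0.3000, 2.2000)
τ = (-0.0400, -0.0300, 0.0400)

velocity change Δv = (0.12800000, -0.00960000, 0.07040000)
applied force F = (4.0000, -0.3000, 2.2000)
rate change Δω = (-0.06440000, -0.06080000, 0.03177778)
τ = I·(Δω/dt) + ω₀×(Iω₀) = (-0.0400, -0.0300, 0.0400)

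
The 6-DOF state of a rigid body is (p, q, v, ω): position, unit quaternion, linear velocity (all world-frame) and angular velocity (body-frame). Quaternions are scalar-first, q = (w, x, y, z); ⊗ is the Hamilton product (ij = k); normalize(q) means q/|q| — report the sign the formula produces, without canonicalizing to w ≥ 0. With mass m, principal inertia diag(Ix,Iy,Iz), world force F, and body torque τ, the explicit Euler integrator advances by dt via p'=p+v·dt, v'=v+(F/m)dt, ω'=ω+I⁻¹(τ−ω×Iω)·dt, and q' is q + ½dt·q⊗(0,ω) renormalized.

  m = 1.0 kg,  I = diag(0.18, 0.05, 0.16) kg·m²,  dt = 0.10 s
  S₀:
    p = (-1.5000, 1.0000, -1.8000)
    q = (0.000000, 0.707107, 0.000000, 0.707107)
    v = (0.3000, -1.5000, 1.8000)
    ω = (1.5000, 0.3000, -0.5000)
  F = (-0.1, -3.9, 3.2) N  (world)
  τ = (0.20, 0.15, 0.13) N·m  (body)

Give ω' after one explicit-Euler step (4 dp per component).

ω' = (1.6203, 0.6300, -0.3822)

ω×(Iω) gyroscopic = (-0.0165, -0.0150, -0.0585)
(τ − ω×Iω)/I = (1.2028, 3.3000, 1.1781)
ω' = ω + α·dt = (1.6203, 0.6300, -0.3822)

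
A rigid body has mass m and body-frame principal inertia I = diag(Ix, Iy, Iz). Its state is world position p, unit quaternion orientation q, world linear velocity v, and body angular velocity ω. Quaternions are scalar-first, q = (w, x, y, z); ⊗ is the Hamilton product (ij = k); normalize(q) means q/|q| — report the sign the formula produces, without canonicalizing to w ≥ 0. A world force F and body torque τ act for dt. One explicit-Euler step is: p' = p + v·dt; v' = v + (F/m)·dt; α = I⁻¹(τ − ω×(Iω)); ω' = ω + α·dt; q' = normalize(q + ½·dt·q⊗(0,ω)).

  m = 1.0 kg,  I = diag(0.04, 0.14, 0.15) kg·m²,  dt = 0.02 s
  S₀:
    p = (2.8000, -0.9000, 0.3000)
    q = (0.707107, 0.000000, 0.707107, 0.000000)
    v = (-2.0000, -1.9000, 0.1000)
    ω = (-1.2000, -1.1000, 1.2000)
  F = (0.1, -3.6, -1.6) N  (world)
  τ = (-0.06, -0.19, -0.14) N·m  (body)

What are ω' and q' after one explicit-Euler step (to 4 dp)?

gyro term ω×Iω = (-0.0132, 0.1584, 0.1320)
α = I⁻¹(τ − ω×Iω) = (-1.1700, -2.4886, -1.8133)
new body rate ω' = (-1.2234, -1.1498, 1.1637)
Hamilton product q⊗(0,ω) = (0.7778177, 0.0000000, -0.7778177, 1.6970568)
updated quaternion q' = (0.7147, 0.0000, 0.6992, 0.0170)

ω' = (-1.2234, -1.1498, 1.1637)
q' = (0.7147, 0.0000, 0.6992, 0.0170)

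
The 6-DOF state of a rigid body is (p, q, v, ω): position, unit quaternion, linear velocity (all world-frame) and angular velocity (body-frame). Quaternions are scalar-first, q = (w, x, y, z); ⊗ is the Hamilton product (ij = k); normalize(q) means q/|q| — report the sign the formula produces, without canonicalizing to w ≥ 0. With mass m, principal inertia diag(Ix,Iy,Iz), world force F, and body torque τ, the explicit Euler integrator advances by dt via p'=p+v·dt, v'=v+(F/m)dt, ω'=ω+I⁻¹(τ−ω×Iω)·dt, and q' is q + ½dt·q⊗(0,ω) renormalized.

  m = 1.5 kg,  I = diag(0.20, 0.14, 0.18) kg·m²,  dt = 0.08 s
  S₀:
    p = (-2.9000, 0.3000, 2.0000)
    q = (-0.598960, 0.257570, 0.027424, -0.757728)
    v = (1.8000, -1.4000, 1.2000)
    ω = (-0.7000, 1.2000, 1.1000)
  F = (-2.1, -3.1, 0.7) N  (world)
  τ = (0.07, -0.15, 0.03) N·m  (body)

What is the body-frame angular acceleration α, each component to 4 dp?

α = (0.0860, -0.9614, -0.1133)

gyro term ω×Iω = (0.0528, -0.0154, 0.0504)
α = I⁻¹(τ − ω×Iω) = (0.0860, -0.9614, -0.1133)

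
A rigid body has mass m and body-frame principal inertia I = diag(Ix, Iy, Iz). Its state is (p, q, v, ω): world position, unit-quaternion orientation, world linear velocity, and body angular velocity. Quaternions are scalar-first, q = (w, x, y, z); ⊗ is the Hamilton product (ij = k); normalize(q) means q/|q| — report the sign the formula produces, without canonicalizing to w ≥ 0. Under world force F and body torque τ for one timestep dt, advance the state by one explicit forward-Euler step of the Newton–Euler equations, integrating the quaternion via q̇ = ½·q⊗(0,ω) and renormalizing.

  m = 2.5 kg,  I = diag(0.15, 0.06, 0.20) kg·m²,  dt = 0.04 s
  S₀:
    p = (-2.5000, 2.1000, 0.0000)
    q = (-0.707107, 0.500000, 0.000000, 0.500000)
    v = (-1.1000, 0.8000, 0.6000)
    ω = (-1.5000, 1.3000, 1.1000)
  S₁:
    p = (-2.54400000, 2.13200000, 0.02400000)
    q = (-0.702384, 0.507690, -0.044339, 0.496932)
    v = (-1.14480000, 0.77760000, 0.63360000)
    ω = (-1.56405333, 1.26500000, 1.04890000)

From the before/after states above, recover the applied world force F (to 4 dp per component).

Δv = v₁−v₀ = (-0.04480000, -0.02240000, 0.03360000)
m·(v₁−v₀)/dt = (-2.8000, -1.4000, 2.1000)

F = (-2.8000, -1.4000, 2.1000)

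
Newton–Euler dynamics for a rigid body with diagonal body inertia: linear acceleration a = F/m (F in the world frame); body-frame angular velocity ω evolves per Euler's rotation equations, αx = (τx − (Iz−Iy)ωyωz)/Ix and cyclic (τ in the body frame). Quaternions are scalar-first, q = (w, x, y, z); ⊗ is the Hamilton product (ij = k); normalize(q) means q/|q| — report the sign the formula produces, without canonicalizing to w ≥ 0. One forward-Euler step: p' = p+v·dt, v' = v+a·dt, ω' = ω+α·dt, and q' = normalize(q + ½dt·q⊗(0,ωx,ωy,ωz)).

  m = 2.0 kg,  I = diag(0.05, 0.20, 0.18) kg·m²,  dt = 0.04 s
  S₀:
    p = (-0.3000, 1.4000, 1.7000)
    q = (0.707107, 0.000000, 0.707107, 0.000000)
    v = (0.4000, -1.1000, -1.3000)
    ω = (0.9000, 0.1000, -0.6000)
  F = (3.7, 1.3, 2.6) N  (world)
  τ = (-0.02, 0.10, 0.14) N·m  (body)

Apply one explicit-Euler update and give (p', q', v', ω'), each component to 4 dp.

p' = (-0.2840, 1.3560, 1.6480)
q' = (0.7055, 0.0042, 0.7084, -0.0212)
v' = (0.4740, -1.0740, -1.2480)
ω' = (0.8830, 0.1060, -0.5719)

new position p' = (-0.2840, 1.3560, 1.6480)
v' = v + a·dt = (0.4740, -1.0740, -1.2480)
gyro term ω×Iω = (0.0012, 0.0702, 0.0135)
(τ − ω×Iω)/I = (-0.4240, 0.1490, 0.7028)
new body rate ω' = (0.8830, 0.1060, -0.5719)
q⊗(0,ω) = (-0.0707107, 0.2121321, 0.0707107, -1.0606605)
q + ½dt·q⊗(0,ω), renormalized = (0.7055, 0.0042, 0.7084, -0.0212)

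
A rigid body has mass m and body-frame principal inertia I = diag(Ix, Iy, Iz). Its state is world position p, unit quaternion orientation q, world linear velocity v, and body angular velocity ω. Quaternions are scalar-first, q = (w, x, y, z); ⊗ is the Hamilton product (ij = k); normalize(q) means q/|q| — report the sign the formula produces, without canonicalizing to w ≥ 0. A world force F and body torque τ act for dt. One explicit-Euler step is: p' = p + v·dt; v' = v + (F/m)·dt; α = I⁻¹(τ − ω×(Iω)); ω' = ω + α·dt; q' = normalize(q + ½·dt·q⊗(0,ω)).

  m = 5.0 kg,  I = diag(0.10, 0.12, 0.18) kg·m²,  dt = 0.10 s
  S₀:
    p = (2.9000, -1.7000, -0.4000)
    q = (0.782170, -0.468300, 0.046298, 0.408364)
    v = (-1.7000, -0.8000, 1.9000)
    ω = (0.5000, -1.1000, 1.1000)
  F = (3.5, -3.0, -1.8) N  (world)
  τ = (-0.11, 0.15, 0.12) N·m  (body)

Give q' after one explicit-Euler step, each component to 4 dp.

q' = (0.7714, -0.4223, 0.0391, 0.4744)

q⊗(0,ω) = (-0.1641226, 0.8912132, -0.1410750, 1.3523680)
updated quaternion q' = (0.7714, -0.4223, 0.0391, 0.4744)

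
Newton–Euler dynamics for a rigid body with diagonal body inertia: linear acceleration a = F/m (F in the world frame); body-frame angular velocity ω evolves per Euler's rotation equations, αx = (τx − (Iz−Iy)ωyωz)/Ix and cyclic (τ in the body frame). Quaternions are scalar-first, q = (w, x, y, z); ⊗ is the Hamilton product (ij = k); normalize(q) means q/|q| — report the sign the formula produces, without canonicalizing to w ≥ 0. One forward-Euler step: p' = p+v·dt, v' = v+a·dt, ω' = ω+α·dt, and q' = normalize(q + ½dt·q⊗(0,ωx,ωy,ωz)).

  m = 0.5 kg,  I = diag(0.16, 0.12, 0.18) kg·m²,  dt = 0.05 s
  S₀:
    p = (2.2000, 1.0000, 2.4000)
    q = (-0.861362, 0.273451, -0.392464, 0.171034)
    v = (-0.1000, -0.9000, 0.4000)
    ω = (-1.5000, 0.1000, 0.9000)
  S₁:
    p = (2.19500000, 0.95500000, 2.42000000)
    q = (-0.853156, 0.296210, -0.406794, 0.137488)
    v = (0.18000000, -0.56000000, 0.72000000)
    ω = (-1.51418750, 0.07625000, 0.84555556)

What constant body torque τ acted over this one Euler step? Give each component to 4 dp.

Δω = ω₁−ω₀ = (-0.01418750, -0.02375000, -0.05444444)
I·α + gyro = (-0.0400, -0.0300, -0.1900)

τ = (-0.0400, -0.0300, -0.1900)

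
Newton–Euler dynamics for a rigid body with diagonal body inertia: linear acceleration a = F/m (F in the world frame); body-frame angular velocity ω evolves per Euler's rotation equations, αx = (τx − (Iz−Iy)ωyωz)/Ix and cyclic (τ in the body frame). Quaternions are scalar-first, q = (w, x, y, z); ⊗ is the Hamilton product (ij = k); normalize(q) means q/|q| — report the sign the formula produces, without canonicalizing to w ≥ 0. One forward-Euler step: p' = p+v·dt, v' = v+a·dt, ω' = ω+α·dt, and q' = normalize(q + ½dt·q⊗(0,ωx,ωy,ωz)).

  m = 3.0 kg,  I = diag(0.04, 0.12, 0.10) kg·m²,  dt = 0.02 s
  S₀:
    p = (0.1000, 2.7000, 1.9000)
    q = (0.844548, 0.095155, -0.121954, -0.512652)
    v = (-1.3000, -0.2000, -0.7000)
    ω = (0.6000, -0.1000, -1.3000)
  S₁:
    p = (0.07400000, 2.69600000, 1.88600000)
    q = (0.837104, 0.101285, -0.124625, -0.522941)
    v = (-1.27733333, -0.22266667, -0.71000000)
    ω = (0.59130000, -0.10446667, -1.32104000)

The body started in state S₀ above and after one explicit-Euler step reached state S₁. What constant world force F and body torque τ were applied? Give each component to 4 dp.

Δω = ω₁−ω₀ = (-0.00870000, -0.00446667, -0.02104000)
precession coupling = (-0.0026, 0.0468, -0.0048)
applied torque τ = (-0.0200, 0.0200, -0.1100)
v₁ − v₀ = (0.02266667, -0.02266667, -0.01000000)
F = m·Δv/dt = (3.4000, -3.4000, -1.5000)

F = (3.4000, -3.4000, -1.5000)
τ = (-0.0200, 0.0200, -0.1100)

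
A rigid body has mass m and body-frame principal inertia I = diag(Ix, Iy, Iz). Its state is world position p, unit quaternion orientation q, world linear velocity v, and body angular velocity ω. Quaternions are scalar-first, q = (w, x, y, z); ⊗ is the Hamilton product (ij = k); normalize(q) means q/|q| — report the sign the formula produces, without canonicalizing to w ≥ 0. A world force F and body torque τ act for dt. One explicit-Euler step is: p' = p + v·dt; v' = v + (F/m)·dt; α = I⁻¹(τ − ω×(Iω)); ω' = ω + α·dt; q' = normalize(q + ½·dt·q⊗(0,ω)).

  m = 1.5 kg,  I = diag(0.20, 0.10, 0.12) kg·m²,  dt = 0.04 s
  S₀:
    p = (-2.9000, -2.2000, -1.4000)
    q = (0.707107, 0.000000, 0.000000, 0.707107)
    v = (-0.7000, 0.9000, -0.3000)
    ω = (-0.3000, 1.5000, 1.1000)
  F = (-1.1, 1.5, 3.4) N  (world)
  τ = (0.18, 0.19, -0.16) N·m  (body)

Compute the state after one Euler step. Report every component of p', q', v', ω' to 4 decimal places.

p' = (-2.9280, -2.1640, -1.4120)
q' = (0.6911, -0.0254, 0.0170, 0.7222)
v' = (-0.7293, 0.9400, -0.2093)
ω' = (-0.2706, 1.5866, 1.0317)

new position p' = (-2.9280, -2.1640, -1.4120)
new velocity v' = (-0.7293, 0.9400, -0.2093)
α = I⁻¹(τ − ω×Iω) = (0.7350, 2.1640, -1.7083)
new body rate ω' = (-0.2706, 1.5866, 1.0317)
Hamilton product q⊗(0,ω) = (-0.7778177, -1.2727926, 0.8485284, 0.7778177)
q + ½dt·q⊗(0,ω), renormalized = (0.6911, -0.0254, 0.0170, 0.7222)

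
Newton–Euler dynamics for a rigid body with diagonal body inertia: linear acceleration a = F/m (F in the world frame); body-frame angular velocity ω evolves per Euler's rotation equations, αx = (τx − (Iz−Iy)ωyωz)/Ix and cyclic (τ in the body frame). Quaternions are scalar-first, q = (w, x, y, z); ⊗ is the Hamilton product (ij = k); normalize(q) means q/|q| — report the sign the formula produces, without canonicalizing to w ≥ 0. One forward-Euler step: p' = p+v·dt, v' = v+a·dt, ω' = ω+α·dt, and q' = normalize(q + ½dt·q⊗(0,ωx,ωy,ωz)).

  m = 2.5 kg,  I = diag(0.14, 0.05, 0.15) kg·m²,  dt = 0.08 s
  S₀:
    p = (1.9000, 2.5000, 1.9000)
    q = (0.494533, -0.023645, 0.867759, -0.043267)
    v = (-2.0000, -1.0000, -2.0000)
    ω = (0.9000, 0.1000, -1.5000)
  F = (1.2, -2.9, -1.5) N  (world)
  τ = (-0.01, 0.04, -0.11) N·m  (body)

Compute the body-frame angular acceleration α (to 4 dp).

gyro term ω×Iω = (-0.0150, 0.0135, -0.0081)
angular accel α = (0.0357, 0.5300, -0.6793)

α = (0.0357, 0.5300, -0.6793)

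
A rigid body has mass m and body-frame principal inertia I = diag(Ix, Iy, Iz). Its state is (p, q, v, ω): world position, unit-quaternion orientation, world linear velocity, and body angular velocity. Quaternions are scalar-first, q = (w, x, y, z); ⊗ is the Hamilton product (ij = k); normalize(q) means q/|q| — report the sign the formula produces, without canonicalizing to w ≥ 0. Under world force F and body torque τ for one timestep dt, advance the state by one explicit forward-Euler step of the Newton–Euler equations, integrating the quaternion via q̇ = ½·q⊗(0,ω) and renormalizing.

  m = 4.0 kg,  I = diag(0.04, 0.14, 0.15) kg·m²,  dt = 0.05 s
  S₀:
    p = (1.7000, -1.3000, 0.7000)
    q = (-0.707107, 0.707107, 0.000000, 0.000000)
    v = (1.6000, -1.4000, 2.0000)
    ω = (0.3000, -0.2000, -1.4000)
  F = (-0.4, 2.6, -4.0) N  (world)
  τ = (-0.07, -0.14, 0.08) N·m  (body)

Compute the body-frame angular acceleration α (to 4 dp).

ω×(Iω) gyroscopic = (0.0028, 0.0462, -0.0060)
α = I⁻¹(τ − ω×Iω) = (-1.8200, -1.3300, 0.5733)

α = (-1.8200, -1.3300, 0.5733)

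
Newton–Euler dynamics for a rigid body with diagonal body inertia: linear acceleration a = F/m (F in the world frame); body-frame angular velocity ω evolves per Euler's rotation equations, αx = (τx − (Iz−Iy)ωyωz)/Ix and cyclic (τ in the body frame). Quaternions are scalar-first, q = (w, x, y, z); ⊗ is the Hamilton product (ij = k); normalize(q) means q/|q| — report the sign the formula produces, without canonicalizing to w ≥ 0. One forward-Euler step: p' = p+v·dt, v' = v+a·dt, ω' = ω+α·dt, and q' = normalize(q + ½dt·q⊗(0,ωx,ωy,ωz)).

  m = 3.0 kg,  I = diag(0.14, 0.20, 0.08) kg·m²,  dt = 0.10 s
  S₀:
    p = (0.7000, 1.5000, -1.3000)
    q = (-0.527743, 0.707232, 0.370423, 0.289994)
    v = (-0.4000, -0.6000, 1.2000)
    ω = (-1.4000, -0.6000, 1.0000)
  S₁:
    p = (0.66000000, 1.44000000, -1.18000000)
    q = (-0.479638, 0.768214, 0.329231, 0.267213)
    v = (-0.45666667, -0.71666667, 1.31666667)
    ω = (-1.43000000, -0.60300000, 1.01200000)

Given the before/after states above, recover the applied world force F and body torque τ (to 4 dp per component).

F = (-1.7000, -3.5000, 3.5000)
τ = (0.0300, -0.0900, 0.0600)

rate change Δω = (-0.03000000, -0.00300000, 0.01200000)
ω₀×(Iω₀) = (0.0720, -0.0840, 0.0504)
τ = I·(Δω/dt) + ω₀×(Iω₀) = (0.0300, -0.0900, 0.0600)
v₁ − v₀ = (-0.05666667, -0.11666667, 0.11666667)
applied force F = (-1.7000, -3.5000, 3.5000)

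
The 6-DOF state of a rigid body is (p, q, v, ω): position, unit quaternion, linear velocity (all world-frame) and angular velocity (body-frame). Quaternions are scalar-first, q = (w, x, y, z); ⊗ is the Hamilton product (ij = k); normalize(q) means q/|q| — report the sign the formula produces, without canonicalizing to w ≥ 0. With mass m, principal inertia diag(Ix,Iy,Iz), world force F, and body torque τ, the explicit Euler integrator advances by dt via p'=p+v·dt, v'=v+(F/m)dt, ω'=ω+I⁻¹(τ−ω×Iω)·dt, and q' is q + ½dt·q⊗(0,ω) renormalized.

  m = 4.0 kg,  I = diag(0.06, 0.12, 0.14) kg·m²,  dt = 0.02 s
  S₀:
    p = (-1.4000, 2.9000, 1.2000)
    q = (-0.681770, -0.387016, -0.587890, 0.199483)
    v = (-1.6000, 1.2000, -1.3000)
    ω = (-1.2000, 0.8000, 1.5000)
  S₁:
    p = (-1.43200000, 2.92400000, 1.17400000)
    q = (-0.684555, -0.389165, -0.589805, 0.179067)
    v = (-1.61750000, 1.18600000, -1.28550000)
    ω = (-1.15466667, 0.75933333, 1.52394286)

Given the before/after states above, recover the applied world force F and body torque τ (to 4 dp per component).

F = (-3.5000, -2.8000, 2.9000)
τ = (0.1600, -0.1000, 0.1100)

rate change Δω = (0.04533333, -0.04066667, 0.02394286)
precession coupling = (0.0240, 0.1440, -0.0576)
I·α + gyro = (0.1600, -0.1000, 0.1100)
velocity change Δv = (-0.01750000, -0.01400000, 0.01450000)
F = m·Δv/dt = (-3.5000, -2.8000, 2.9000)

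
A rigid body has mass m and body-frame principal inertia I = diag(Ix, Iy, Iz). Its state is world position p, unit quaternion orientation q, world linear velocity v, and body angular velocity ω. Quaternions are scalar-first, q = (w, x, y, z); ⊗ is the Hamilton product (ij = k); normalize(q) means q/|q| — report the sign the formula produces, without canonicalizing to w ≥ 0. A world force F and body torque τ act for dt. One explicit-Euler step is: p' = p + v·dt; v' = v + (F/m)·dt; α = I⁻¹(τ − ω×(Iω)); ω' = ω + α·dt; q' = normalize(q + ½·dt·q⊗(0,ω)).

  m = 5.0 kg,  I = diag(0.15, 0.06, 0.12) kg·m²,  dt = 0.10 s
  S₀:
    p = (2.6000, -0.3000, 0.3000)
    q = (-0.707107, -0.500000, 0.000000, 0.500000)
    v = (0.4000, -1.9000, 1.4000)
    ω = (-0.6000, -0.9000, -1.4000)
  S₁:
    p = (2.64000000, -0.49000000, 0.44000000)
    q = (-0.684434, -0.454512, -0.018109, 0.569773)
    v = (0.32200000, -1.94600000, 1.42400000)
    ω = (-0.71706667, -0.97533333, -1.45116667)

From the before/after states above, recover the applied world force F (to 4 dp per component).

F = (-3.9000, -2.3000, 1.2000)

v₁ − v₀ = (-0.07800000, -0.04600000, 0.02400000)
applied force F = (-3.9000, -2.3000, 1.2000)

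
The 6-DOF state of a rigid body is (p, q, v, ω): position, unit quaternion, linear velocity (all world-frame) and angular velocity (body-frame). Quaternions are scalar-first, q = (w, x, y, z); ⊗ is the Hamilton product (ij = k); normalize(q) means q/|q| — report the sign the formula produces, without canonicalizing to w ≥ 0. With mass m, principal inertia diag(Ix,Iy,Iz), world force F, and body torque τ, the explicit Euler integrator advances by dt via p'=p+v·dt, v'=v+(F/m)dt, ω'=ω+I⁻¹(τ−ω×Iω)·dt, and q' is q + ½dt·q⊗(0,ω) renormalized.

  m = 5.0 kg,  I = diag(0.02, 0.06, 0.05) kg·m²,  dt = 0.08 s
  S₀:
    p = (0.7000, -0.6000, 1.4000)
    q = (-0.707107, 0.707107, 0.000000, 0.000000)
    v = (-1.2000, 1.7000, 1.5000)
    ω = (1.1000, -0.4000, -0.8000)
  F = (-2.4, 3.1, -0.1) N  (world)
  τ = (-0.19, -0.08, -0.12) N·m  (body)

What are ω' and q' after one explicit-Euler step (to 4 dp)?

ω' = (0.3528, -0.5419, -0.9638)
q' = (-0.7370, 0.6749, 0.0339, 0.0113)

(τ − ω×Iω)/I = (-9.3400, -1.7733, -2.0480)
ω + α·dt = (0.3528, -0.5419, -0.9638)
q⊗(0,ω) = (-0.7778177, -0.7778177, 0.8485284, 0.2828428)
updated quaternion q' = (-0.7370, 0.6749, 0.0339, 0.0113)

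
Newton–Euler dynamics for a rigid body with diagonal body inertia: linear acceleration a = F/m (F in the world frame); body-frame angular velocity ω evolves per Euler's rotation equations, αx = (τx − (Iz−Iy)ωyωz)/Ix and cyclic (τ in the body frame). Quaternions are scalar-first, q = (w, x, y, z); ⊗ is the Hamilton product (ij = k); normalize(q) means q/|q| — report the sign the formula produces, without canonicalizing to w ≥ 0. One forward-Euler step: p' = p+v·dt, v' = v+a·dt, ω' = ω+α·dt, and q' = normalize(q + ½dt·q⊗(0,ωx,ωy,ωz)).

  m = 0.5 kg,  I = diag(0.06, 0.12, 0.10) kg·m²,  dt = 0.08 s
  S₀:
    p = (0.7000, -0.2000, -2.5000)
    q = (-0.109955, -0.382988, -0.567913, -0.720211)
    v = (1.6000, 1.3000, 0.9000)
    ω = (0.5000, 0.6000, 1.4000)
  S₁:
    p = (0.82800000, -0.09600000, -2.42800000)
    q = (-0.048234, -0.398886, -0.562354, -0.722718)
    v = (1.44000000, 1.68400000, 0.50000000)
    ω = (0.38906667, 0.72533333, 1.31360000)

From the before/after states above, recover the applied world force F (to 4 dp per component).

F = (-1.0000, 2.4000, -2.5000)

velocity change Δv = (-0.16000000, 0.38400000, -0.40000000)
F = m·Δv/dt = (-1.0000, 2.4000, -2.5000)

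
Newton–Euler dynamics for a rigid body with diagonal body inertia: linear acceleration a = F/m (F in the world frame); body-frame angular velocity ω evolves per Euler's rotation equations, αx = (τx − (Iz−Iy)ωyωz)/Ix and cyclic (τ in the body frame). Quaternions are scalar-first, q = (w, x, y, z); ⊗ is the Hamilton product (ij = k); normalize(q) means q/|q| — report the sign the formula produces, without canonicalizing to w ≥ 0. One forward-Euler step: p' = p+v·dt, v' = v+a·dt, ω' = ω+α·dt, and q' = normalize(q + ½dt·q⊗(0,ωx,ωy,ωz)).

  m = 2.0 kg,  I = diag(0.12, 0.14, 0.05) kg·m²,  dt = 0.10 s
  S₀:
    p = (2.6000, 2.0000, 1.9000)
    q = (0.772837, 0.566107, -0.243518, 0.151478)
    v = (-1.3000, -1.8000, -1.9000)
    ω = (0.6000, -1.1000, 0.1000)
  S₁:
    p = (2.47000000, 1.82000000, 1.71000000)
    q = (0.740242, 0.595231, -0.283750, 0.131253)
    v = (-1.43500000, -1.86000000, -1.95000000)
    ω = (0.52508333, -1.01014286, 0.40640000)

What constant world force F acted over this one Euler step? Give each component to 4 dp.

F = (-2.7000, -1.2000, -1.0000)

v₁ − v₀ = (-0.13500000, -0.06000000, -0.05000000)
applied force F = (-2.7000, -1.2000, -1.0000)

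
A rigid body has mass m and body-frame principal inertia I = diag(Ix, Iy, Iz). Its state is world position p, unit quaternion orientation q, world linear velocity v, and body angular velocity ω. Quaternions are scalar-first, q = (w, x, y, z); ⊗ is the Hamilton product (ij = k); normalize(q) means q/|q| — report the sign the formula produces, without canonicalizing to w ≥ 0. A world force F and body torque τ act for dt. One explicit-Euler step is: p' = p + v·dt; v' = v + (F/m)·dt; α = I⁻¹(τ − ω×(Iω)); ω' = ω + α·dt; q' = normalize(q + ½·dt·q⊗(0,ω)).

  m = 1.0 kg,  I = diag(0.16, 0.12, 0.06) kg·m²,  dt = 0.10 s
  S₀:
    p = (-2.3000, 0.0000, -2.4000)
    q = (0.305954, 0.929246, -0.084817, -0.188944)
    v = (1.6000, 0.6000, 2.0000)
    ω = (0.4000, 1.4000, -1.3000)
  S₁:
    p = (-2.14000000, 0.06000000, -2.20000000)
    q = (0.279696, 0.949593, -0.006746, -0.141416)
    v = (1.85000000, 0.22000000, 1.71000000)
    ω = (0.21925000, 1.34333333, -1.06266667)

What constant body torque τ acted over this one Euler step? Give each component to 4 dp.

Δω = ω₁−ω₀ = (-0.18075000, -0.05666667, 0.23733333)
ω₀×(Iω₀) = (0.1092, -0.0520, -0.0224)
τ = I·(Δω/dt) + ω₀×(Iω₀) = (-0.1800, -0.1200, 0.1200)

τ = (-0.1800, -0.1200, 0.1200)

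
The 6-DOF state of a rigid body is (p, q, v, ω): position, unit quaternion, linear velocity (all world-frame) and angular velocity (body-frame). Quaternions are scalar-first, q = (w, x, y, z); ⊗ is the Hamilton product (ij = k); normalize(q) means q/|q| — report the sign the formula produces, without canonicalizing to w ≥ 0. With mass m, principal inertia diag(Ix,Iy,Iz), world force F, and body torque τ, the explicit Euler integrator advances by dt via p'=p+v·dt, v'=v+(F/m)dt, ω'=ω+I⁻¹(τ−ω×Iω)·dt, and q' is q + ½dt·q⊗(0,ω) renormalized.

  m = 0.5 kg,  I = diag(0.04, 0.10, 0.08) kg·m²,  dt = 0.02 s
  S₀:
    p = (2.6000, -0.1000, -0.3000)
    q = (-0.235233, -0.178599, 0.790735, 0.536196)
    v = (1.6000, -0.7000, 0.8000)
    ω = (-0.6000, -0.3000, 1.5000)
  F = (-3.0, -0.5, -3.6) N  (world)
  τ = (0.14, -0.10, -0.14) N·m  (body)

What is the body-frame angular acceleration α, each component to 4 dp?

gyro term ω×Iω = (0.0090, 0.0360, 0.0108)
(τ − ω×Iω)/I = (3.2750, -1.3600, -1.8850)

α = (3.2750, -1.3600, -1.8850)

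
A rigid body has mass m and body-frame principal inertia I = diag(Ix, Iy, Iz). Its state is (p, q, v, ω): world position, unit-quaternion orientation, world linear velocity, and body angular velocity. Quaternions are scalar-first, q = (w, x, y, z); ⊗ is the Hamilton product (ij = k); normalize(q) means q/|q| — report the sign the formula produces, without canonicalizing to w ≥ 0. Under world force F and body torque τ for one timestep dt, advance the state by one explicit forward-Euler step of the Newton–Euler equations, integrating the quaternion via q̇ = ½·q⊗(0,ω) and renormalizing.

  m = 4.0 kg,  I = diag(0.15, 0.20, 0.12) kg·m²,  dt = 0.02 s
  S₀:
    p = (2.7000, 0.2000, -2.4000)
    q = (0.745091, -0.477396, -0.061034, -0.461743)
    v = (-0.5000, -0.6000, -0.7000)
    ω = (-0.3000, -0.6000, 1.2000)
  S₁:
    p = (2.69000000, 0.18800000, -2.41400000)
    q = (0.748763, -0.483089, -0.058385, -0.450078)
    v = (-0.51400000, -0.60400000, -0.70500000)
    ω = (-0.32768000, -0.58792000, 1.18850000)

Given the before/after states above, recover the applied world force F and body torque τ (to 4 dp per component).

F = (-2.8000, -0.8000, -1.0000)
τ = (-0.1500, 0.1100, -0.0600)

velocity change Δv = (-0.01400000, -0.00400000, -0.00500000)
m·(v₁−v₀)/dt = (-2.8000, -0.8000, -1.0000)
ω₁ − ω₀ = (-0.02768000, 0.01208000, -0.01150000)
gyro term ω₀×Iω₀ = (0.0576, -0.0108, 0.0090)
τ = I·(Δω/dt) + ω₀×(Iω₀) = (-0.1500, 0.1100, -0.0600)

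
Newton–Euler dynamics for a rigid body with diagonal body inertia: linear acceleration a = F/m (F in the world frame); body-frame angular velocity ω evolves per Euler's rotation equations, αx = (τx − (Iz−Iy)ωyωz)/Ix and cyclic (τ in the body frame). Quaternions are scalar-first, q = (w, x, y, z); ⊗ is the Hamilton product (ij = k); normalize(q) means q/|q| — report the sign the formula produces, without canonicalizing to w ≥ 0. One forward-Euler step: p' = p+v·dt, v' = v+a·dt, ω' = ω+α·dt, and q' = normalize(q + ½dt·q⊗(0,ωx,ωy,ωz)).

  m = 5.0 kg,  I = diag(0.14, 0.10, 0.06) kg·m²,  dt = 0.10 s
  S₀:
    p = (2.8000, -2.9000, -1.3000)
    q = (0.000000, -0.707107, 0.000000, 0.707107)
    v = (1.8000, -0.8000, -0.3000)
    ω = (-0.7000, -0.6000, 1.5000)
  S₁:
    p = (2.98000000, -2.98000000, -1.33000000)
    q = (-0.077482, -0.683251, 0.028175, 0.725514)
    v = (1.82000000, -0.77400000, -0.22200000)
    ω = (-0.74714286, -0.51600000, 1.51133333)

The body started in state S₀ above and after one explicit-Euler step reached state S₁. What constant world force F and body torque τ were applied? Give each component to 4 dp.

F = (1.0000, 1.3000, 3.9000)
τ = (-0.0300, 0.0000, -0.0100)

Δv = v₁−v₀ = (0.02000000, 0.02600000, 0.07800000)
applied force F = (1.0000, 1.3000, 3.9000)
Δω = ω₁−ω₀ = (-0.04714286, 0.08400000, 0.01133333)
ω₀×(Iω₀) = (0.0360, -0.0840, -0.0168)
τ = I·(Δω/dt) + ω₀×(Iω₀) = (-0.0300, 0.0000, -0.0100)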